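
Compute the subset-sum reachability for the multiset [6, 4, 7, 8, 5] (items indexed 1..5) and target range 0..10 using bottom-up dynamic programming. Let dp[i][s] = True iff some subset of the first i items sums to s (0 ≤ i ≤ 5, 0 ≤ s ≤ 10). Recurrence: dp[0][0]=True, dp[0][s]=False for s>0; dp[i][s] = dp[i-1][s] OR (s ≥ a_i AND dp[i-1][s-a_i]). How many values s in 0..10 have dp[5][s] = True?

i\s   0   1   2   3   4   5   6   7   8   9  10
  0   T   F   F   F   F   F   F   F   F   F   F
  1   T   F   F   F   F   F   T   F   F   F   F
  2   T   F   F   F   T   F   T   F   F   F   T
  3   T   F   F   F   T   F   T   T   F   F   T
  4   T   F   F   F   T   F   T   T   T   F   T
  5   T   F   F   F   T   T   T   T   T   T   T

8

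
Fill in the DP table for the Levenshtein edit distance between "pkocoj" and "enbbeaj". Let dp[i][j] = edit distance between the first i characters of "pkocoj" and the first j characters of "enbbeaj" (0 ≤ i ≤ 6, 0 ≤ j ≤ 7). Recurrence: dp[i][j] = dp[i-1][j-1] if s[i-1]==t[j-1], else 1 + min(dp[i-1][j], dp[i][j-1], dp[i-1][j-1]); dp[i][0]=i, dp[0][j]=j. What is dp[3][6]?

6

   ''  e  n  b  b  e  a  j
''  0  1  2  3  4  5  6  7
 p  1  1  2  3  4  5  6  7
 k  2  2  2  3  4  5  6  7
 o  3  3  3  3  4  5  6  7
 c  4  4  4  4  4  5  6  7
 o  5  5  5  5  5  5  6  7
 j  6  6  6  6  6  6  6  6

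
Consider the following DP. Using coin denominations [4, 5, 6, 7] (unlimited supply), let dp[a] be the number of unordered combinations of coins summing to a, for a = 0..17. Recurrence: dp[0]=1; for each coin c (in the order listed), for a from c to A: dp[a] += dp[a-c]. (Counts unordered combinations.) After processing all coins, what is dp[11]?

after  coin     0     1     2     3     4     5     6     7     8     9    10    11    12    13    14    15    16    17
          4     1     0     0     0     1     0     0     0     1     0     0     0     1     0     0     0     1     0
          5     1     0     0     0     1     1     0     0     1     1     1     0     1     1     1     1     1     1
          6     1     0     0     0     1     1     1     0     1     1     2     1     2     1     2     2     3     2
          7     1     0     0     0     1     1     1     1     1     1     2     2     3     2     3     3     4     4

2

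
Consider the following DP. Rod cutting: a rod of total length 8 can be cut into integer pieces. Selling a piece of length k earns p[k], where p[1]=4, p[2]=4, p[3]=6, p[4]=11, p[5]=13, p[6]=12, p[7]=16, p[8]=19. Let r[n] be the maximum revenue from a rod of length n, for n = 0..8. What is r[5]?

20

   n    0    1    2    3    4    5    6    7    8
r[n]    0    4    8   12   16   20   24   28   32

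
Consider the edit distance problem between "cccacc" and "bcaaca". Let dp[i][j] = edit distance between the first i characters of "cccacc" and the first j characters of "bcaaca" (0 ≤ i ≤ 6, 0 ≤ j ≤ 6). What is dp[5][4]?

3

   ''  b  c  a  a  c  a
''  0  1  2  3  4  5  6
 c  1  1  1  2  3  4  5
 c  2  2  1  2  3  3  4
 c  3  3  2  2  3  3  4
 a  4  4  3  2  2  3  3
 c  5  5  4  3  3  2  3
 c  6  6  5  4  4  3  3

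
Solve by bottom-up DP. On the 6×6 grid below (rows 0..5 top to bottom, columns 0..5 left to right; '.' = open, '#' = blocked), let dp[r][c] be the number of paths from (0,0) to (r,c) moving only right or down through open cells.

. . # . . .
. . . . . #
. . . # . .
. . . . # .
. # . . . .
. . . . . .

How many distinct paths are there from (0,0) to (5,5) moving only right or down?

66

r\c   0   1   2   3   4   5
  0   1   1   0   0   0   0
  1   1   2   2   2   2   0
  2   1   3   5   0   2   2
  3   1   4   9   9   0   2
  4   1   0   9  18  18  20
  5   1   1  10  28  46  66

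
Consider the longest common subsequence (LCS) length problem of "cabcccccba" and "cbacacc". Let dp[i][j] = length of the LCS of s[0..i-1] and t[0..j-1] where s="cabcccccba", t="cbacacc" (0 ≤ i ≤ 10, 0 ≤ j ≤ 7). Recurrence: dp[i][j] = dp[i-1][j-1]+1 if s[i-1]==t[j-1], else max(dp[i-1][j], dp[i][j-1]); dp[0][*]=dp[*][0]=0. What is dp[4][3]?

   ''  c  b  a  c  a  c  c
''  0  0  0  0  0  0  0  0
 c  0  1  1  1  1  1  1  1
 a  0  1  1  2  2  2  2  2
 b  0  1  2  2  2  2  2  2
 c  0  1  2  2  3  3  3  3
 c  0  1  2  2  3  3  4  4
 c  0  1  2  2  3  3  4  5
 c  0  1  2  2  3  3  4  5
 c  0  1  2  2  3  3  4  5
 b  0  1  2  2  3  3  4  5
 a  0  1  2  3  3  4  4  5

2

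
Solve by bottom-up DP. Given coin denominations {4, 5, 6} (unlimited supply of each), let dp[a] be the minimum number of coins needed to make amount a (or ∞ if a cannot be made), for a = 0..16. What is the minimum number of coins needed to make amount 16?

 a  0  1  2  3  4  5  6  7  8  9 10 11 12 13 14 15 16
dp  0  -  -  -  1  1  1  -  2  2  2  2  2  3  3  3  3
(- denotes ∞ / unreachable)

3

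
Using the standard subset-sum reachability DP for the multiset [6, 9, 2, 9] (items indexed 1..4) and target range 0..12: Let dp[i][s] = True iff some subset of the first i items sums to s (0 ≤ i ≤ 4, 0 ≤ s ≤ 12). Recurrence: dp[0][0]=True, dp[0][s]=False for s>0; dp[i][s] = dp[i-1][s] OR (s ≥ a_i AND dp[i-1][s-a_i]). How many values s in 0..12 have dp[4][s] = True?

i\s   0   1   2   3   4   5   6   7   8   9  10  11  12
  0   T   F   F   F   F   F   F   F   F   F   F   F   F
  1   T   F   F   F   F   F   T   F   F   F   F   F   F
  2   T   F   F   F   F   F   T   F   F   T   F   F   F
  3   T   F   T   F   F   F   T   F   T   T   F   T   F
  4   T   F   T   F   F   F   T   F   T   T   F   T   F

6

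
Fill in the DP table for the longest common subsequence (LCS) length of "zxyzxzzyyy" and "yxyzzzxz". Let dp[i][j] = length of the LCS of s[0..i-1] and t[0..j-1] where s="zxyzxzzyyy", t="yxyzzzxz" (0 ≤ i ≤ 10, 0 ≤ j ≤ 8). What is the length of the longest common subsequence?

   ''  y  x  y  z  z  z  x  z
''  0  0  0  0  0  0  0  0  0
 z  0  0  0  0  1  1  1  1  1
 x  0  0  1  1  1  1  1  2  2
 y  0  1  1  2  2  2  2  2  2
 z  0  1  1  2  3  3  3  3  3
 x  0  1  2  2  3  3  3  4  4
 z  0  1  2  2  3  4  4  4  5
 z  0  1  2  2  3  4  5  5  5
 y  0  1  2  3  3  4  5  5  5
 y  0  1  2  3  3  4  5  5  5
 y  0  1  2  3  3  4  5  5  5

5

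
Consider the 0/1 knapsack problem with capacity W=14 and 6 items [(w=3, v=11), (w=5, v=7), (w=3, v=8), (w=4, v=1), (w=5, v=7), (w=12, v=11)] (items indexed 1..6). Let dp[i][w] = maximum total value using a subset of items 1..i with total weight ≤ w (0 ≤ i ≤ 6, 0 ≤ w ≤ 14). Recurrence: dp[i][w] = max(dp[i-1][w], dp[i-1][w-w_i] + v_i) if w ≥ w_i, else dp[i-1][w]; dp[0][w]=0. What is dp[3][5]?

i\w   0   1   2   3   4   5   6   7   8   9  10  11  12  13  14
  0   0   0   0   0   0   0   0   0   0   0   0   0   0   0   0
  1   0   0   0  11  11  11  11  11  11  11  11  11  11  11  11
  2   0   0   0  11  11  11  11  11  18  18  18  18  18  18  18
  3   0   0   0  11  11  11  19  19  19  19  19  26  26  26  26
  4   0   0   0  11  11  11  19  19  19  19  20  26  26  26  26
  5   0   0   0  11  11  11  19  19  19  19  20  26  26  26  26
  6   0   0   0  11  11  11  19  19  19  19  20  26  26  26  26

11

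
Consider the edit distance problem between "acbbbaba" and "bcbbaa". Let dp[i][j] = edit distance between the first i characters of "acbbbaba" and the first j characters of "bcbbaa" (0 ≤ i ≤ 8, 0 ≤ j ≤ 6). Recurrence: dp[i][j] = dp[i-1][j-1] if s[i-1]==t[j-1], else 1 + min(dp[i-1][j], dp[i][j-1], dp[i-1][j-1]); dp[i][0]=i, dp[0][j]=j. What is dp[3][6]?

   ''  b  c  b  b  a  a
''  0  1  2  3  4  5  6
 a  1  1  2  3  4  4  5
 c  2  2  1  2  3  4  5
 b  3  2  2  1  2  3  4
 b  4  3  3  2  1  2  3
 b  5  4  4  3  2  2  3
 a  6  5  5  4  3  2  2
 b  7  6  6  5  4  3  3
 a  8  7  7  6  5  4  3

4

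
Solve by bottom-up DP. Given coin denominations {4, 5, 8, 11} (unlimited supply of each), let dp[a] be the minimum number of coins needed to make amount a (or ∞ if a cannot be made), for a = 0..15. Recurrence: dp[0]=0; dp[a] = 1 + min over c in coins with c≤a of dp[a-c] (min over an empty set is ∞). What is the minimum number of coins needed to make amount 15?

 a  0  1  2  3  4  5  6  7  8  9 10 11 12 13 14 15
dp  0  -  -  -  1  1  -  -  1  2  2  1  2  2  3  2
(- denotes ∞ / unreachable)

2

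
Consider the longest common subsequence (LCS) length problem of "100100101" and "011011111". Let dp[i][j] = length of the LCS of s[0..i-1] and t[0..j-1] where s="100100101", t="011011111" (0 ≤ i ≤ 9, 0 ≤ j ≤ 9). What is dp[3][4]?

2

   ''  0  1  1  0  1  1  1  1  1
''  0  0  0  0  0  0  0  0  0  0
 1  0  0  1  1  1  1  1  1  1  1
 0  0  1  1  1  2  2  2  2  2  2
 0  0  1  1  1  2  2  2  2  2  2
 1  0  1  2  2  2  3  3  3  3  3
 0  0  1  2  2  3  3  3  3  3  3
 0  0  1  2  2  3  3  3  3  3  3
 1  0  1  2  3  3  4  4  4  4  4
 0  0  1  2  3  4  4  4  4  4  4
 1  0  1  2  3  4  5  5  5  5  5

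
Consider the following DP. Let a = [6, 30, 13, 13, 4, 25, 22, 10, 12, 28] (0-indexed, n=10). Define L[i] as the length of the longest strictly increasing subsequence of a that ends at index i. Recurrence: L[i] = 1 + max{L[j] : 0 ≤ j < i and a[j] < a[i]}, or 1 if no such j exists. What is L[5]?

   i    0    1    2    3    4    5    6    7    8    9
a[i]    6   30   13   13    4   25   22   10   12   28
L[i]    1    2    2    2    1    3    3    2    3    4

3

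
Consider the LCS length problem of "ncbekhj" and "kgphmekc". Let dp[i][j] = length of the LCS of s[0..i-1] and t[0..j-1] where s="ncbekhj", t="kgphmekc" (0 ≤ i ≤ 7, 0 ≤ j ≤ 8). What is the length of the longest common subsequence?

2

   ''  k  g  p  h  m  e  k  c
''  0  0  0  0  0  0  0  0  0
 n  0  0  0  0  0  0  0  0  0
 c  0  0  0  0  0  0  0  0  1
 b  0  0  0  0  0  0  0  0  1
 e  0  0  0  0  0  0  1  1  1
 k  0  1  1  1  1  1  1  2  2
 h  0  1  1  1  2  2  2  2  2
 j  0  1  1  1  2  2  2  2  2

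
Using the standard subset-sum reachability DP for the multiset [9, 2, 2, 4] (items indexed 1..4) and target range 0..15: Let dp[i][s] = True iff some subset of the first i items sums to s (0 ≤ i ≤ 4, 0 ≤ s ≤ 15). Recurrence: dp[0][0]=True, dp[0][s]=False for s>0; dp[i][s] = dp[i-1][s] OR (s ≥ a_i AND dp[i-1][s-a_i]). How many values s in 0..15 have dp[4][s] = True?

i\s   0   1   2   3   4   5   6   7   8   9  10  11  12  13  14  15
  0   T   F   F   F   F   F   F   F   F   F   F   F   F   F   F   F
  1   T   F   F   F   F   F   F   F   F   T   F   F   F   F   F   F
  2   T   F   T   F   F   F   F   F   F   T   F   T   F   F   F   F
  3   T   F   T   F   T   F   F   F   F   T   F   T   F   T   F   F
  4   T   F   T   F   T   F   T   F   T   T   F   T   F   T   F   T

9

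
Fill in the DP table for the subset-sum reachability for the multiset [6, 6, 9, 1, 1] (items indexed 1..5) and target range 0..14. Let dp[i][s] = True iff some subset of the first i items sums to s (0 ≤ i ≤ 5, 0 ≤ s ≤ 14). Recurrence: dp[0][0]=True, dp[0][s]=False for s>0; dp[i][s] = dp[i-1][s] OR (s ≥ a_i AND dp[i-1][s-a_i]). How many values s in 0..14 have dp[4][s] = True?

8

i\s   0   1   2   3   4   5   6   7   8   9  10  11  12  13  14
  0   T   F   F   F   F   F   F   F   F   F   F   F   F   F   F
  1   T   F   F   F   F   F   T   F   F   F   F   F   F   F   F
  2   T   F   F   F   F   F   T   F   F   F   F   F   T   F   F
  3   T   F   F   F   F   F   T   F   F   T   F   F   T   F   F
  4   T   T   F   F   F   F   T   T   F   T   T   F   T   T   F
  5   T   T   T   F   F   F   T   T   T   T   T   T   T   T   T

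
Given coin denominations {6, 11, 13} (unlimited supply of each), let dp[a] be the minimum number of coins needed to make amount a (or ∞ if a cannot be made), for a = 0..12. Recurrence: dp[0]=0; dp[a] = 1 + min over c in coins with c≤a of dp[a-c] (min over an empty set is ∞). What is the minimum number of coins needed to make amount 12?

2

 a  0  1  2  3  4  5  6  7  8  9 10 11 12
dp  0  -  -  -  -  -  1  -  -  -  -  1  2
(- denotes ∞ / unreachable)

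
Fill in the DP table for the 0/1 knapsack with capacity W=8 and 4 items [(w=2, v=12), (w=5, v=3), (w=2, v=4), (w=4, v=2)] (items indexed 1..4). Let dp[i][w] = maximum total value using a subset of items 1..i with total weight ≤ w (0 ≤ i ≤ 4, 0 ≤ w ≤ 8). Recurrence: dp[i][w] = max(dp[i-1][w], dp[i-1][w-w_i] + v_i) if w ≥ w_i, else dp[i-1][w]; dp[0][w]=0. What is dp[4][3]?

i\w   0   1   2   3   4   5   6   7   8
  0   0   0   0   0   0   0   0   0   0
  1   0   0  12  12  12  12  12  12  12
  2   0   0  12  12  12  12  12  15  15
  3   0   0  12  12  16  16  16  16  16
  4   0   0  12  12  16  16  16  16  18

12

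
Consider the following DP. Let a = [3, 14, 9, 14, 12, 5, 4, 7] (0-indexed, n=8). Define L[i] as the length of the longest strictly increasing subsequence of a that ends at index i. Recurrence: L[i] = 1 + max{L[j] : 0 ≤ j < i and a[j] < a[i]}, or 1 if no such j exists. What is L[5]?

   i    0    1    2    3    4    5    6    7
a[i]    3   14    9   14   12    5    4    7
L[i]    1    2    2    3    3    2    2    3

2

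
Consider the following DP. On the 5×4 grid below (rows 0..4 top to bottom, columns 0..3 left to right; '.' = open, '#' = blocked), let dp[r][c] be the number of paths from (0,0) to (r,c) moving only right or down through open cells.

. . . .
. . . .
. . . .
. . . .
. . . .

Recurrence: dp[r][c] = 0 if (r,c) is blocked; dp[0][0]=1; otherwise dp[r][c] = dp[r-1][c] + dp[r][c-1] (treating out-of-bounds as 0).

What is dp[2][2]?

r\c   0   1   2   3
  0   1   1   1   1
  1   1   2   3   4
  2   1   3   6  10
  3   1   4  10  20
  4   1   5  15  35

6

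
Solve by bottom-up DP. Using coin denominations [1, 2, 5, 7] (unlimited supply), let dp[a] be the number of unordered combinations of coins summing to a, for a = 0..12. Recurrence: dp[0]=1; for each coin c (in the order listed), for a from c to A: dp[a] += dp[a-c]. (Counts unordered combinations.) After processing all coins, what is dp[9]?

10

after  coin     0     1     2     3     4     5     6     7     8     9    10    11    12
          1     1     1     1     1     1     1     1     1     1     1     1     1     1
          2     1     1     2     2     3     3     4     4     5     5     6     6     7
          5     1     1     2     2     3     4     5     6     7     8    10    11    13
          7     1     1     2     2     3     4     5     7     8    10    12    14    17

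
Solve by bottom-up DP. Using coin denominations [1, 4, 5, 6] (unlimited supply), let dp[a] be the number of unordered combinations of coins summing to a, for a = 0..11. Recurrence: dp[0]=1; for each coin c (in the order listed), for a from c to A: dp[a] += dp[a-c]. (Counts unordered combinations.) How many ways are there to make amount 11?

after  coin     0     1     2     3     4     5     6     7     8     9    10    11
          1     1     1     1     1     1     1     1     1     1     1     1     1
          4     1     1     1     1     2     2     2     2     3     3     3     3
          5     1     1     1     1     2     3     3     3     4     5     6     6
          6     1     1     1     1     2     3     4     4     5     6     8     9

9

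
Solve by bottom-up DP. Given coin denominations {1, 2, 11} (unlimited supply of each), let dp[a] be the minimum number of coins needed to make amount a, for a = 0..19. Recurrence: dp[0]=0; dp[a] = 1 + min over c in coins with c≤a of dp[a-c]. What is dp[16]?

 a  0  1  2  3  4  5  6  7  8  9 10 11 12 13 14 15 16 17 18 19
dp  0  1  1  2  2  3  3  4  4  5  5  1  2  2  3  3  4  4  5  5

4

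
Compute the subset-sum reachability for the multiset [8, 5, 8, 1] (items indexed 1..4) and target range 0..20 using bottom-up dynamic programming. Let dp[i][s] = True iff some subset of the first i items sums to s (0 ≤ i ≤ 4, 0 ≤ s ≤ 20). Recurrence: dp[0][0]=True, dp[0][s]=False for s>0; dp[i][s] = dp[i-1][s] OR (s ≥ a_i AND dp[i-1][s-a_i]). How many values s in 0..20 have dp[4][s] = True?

i\s   0   1   2   3   4   5   6   7   8   9  10  11  12  13  14  15  16  17  18  19  20
  0   T   F   F   F   F   F   F   F   F   F   F   F   F   F   F   F   F   F   F   F   F
  1   T   F   F   F   F   F   F   F   T   F   F   F   F   F   F   F   F   F   F   F   F
  2   T   F   F   F   F   T   F   F   T   F   F   F   F   T   F   F   F   F   F   F   F
  3   T   F   F   F   F   T   F   F   T   F   F   F   F   T   F   F   T   F   F   F   F
  4   T   T   F   F   F   T   T   F   T   T   F   F   F   T   T   F   T   T   F   F   F

10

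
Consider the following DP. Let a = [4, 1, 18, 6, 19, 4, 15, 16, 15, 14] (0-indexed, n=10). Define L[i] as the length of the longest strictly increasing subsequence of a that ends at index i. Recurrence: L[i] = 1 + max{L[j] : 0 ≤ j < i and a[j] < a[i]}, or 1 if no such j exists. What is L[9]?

3

   i    0    1    2    3    4    5    6    7    8    9
a[i]    4    1   18    6   19    4   15   16   15   14
L[i]    1    1    2    2    3    2    3    4    3    3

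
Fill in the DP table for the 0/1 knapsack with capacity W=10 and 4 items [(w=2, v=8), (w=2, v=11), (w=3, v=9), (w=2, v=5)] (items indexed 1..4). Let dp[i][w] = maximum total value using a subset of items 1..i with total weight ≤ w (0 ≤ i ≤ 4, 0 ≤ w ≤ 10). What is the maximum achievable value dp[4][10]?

33

i\w   0   1   2   3   4   5   6   7   8   9  10
  0   0   0   0   0   0   0   0   0   0   0   0
  1   0   0   8   8   8   8   8   8   8   8   8
  2   0   0  11  11  19  19  19  19  19  19  19
  3   0   0  11  11  19  20  20  28  28  28  28
  4   0   0  11  11  19  20  24  28  28  33  33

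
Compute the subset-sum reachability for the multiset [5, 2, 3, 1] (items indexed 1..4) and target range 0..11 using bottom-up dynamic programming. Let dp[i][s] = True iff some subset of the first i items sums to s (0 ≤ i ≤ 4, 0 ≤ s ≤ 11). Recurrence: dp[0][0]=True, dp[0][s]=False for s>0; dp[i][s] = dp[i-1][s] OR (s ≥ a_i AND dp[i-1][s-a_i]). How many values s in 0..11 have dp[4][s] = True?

12

i\s   0   1   2   3   4   5   6   7   8   9  10  11
  0   T   F   F   F   F   F   F   F   F   F   F   F
  1   T   F   F   F   F   T   F   F   F   F   F   F
  2   T   F   T   F   F   T   F   T   F   F   F   F
  3   T   F   T   T   F   T   F   T   T   F   T   F
  4   T   T   T   T   T   T   T   T   T   T   T   T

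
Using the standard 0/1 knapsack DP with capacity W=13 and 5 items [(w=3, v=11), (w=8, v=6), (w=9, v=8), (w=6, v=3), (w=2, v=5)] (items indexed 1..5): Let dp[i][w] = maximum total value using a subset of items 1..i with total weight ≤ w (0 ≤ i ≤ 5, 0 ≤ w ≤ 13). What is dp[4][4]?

11

i\w   0   1   2   3   4   5   6   7   8   9  10  11  12  13
  0   0   0   0   0   0   0   0   0   0   0   0   0   0   0
  1   0   0   0  11  11  11  11  11  11  11  11  11  11  11
  2   0   0   0  11  11  11  11  11  11  11  11  17  17  17
  3   0   0   0  11  11  11  11  11  11  11  11  17  19  19
  4   0   0   0  11  11  11  11  11  11  14  14  17  19  19
  5   0   0   5  11  11  16  16  16  16  16  16  19  19  22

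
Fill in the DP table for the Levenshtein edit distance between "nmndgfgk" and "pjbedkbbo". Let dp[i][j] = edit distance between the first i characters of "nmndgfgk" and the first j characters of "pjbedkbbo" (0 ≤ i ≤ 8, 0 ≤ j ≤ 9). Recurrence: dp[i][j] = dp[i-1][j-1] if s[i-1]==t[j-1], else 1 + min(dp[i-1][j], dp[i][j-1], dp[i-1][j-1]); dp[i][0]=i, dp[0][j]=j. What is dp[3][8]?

   ''  p  j  b  e  d  k  b  b  o
''  0  1  2  3  4  5  6  7  8  9
 n  1  1  2  3  4  5  6  7  8  9
 m  2  2  2  3  4  5  6  7  8  9
 n  3  3  3  3  4  5  6  7  8  9
 d  4  4  4  4  4  4  5  6  7  8
 g  5  5  5  5  5  5  5  6  7  8
 f  6  6  6  6  6  6  6  6  7  8
 g  7  7  7  7  7  7  7  7  7  8
 k  8  8  8  8  8  8  7  8  8  8

8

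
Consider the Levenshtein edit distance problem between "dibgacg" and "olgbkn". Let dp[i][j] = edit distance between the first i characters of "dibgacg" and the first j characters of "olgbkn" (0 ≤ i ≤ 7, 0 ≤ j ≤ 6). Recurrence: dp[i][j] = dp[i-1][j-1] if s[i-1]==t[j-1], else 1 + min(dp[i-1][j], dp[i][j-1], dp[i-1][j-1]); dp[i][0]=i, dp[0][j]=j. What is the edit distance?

   ''  o  l  g  b  k  n
''  0  1  2  3  4  5  6
 d  1  1  2  3  4  5  6
 i  2  2  2  3  4  5  6
 b  3  3  3  3  3  4  5
 g  4  4  4  3  4  4  5
 a  5  5  5  4  4  5  5
 c  6  6  6  5  5  5  6
 g  7  7  7  6  6  6  6

6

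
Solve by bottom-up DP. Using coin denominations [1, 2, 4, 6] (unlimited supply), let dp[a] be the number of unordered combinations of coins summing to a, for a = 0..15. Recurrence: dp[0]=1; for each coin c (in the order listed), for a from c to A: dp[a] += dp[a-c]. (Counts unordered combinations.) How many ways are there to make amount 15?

31

after  coin     0     1     2     3     4     5     6     7     8     9    10    11    12    13    14    15
          1     1     1     1     1     1     1     1     1     1     1     1     1     1     1     1     1
          2     1     1     2     2     3     3     4     4     5     5     6     6     7     7     8     8
          4     1     1     2     2     4     4     6     6     9     9    12    12    16    16    20    20
          6     1     1     2     2     4     4     7     7    11    11    16    16    23    23    31    31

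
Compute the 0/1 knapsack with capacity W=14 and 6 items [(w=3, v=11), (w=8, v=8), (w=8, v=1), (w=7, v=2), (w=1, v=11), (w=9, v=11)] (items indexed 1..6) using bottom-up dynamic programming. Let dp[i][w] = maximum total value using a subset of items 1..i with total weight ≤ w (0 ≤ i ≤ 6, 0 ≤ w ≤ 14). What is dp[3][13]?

19

i\w   0   1   2   3   4   5   6   7   8   9  10  11  12  13  14
  0   0   0   0   0   0   0   0   0   0   0   0   0   0   0   0
  1   0   0   0  11  11  11  11  11  11  11  11  11  11  11  11
  2   0   0   0  11  11  11  11  11  11  11  11  19  19  19  19
  3   0   0   0  11  11  11  11  11  11  11  11  19  19  19  19
  4   0   0   0  11  11  11  11  11  11  11  13  19  19  19  19
  5   0  11  11  11  22  22  22  22  22  22  22  24  30  30  30
  6   0  11  11  11  22  22  22  22  22  22  22  24  30  33  33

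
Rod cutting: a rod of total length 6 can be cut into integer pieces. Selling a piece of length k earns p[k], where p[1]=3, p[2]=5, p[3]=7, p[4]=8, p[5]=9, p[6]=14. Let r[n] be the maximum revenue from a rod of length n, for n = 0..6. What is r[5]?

   n    0    1    2    3    4    5    6
r[n]    0    3    6    9   12   15   18

15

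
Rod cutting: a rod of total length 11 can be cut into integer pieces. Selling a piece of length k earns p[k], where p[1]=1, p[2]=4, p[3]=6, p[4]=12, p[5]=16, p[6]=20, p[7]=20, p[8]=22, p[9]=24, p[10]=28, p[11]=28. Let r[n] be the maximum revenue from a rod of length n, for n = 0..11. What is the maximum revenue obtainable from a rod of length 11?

36

   n    0    1    2    3    4    5    6    7    8    9   10   11
r[n]    0    1    4    6   12   16   20   21   24   28   32   36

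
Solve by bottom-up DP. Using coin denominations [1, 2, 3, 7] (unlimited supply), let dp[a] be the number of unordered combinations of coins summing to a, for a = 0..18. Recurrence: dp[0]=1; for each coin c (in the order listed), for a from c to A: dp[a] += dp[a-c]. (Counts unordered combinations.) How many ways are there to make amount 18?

after  coin     0     1     2     3     4     5     6     7     8     9    10    11    12    13    14    15    16    17    18
          1     1     1     1     1     1     1     1     1     1     1     1     1     1     1     1     1     1     1     1
          2     1     1     2     2     3     3     4     4     5     5     6     6     7     7     8     8     9     9    10
          3     1     1     2     3     4     5     7     8    10    12    14    16    19    21    24    27    30    33    37
          7     1     1     2     3     4     5     7     9    11    14    17    20    24    28    33    38    44    50    57

57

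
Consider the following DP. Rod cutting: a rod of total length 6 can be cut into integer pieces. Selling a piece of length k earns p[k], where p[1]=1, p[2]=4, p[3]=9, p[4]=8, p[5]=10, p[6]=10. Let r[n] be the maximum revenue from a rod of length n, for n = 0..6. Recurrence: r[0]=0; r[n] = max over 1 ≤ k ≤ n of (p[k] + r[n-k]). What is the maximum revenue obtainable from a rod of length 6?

18

   n    0    1    2    3    4    5    6
r[n]    0    1    4    9   10   13   18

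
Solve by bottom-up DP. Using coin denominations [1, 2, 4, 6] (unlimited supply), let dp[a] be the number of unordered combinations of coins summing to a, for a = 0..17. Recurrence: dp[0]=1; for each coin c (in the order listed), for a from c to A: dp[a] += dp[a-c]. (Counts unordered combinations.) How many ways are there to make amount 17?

after  coin     0     1     2     3     4     5     6     7     8     9    10    11    12    13    14    15    16    17
          1     1     1     1     1     1     1     1     1     1     1     1     1     1     1     1     1     1     1
          2     1     1     2     2     3     3     4     4     5     5     6     6     7     7     8     8     9     9
          4     1     1     2     2     4     4     6     6     9     9    12    12    16    16    20    20    25    25
          6     1     1     2     2     4     4     7     7    11    11    16    16    23    23    31    31    41    41

41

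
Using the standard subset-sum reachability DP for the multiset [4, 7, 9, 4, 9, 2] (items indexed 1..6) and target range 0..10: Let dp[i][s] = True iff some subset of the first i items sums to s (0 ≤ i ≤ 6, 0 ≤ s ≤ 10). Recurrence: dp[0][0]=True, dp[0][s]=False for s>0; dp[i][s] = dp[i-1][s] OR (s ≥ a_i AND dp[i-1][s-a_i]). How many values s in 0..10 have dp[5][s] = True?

5

i\s   0   1   2   3   4   5   6   7   8   9  10
  0   T   F   F   F   F   F   F   F   F   F   F
  1   T   F   F   F   T   F   F   F   F   F   F
  2   T   F   F   F   T   F   F   T   F   F   F
  3   T   F   F   F   T   F   F   T   F   T   F
  4   T   F   F   F   T   F   F   T   T   T   F
  5   T   F   F   F   T   F   F   T   T   T   F
  6   T   F   T   F   T   F   T   T   T   T   T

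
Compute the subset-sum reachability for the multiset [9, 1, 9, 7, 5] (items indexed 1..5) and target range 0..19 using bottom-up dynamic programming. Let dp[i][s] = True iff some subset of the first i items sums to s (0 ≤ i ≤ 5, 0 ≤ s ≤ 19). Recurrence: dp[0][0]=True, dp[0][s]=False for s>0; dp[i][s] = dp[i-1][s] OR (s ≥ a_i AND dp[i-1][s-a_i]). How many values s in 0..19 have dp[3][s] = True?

6

i\s   0   1   2   3   4   5   6   7   8   9  10  11  12  13  14  15  16  17  18  19
  0   T   F   F   F   F   F   F   F   F   F   F   F   F   F   F   F   F   F   F   F
  1   T   F   F   F   F   F   F   F   F   T   F   F   F   F   F   F   F   F   F   F
  2   T   T   F   F   F   F   F   F   F   T   T   F   F   F   F   F   F   F   F   F
  3   T   T   F   F   F   F   F   F   F   T   T   F   F   F   F   F   F   F   T   T
  4   T   T   F   F   F   F   F   T   T   T   T   F   F   F   F   F   T   T   T   T
  5   T   T   F   F   F   T   T   T   T   T   T   F   T   T   T   T   T   T   T   T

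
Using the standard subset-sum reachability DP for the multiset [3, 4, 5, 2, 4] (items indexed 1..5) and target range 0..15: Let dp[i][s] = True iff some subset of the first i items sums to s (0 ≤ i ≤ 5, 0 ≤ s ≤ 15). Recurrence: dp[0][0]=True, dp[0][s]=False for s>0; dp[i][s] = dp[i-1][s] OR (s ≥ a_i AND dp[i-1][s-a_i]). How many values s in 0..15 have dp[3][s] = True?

i\s   0   1   2   3   4   5   6   7   8   9  10  11  12  13  14  15
  0   T   F   F   F   F   F   F   F   F   F   F   F   F   F   F   F
  1   T   F   F   T   F   F   F   F   F   F   F   F   F   F   F   F
  2   T   F   F   T   T   F   F   T   F   F   F   F   F   F   F   F
  3   T   F   F   T   T   T   F   T   T   T   F   F   T   F   F   F
  4   T   F   T   T   T   T   T   T   T   T   T   T   T   F   T   F
  5   T   F   T   T   T   T   T   T   T   T   T   T   T   T   T   T

8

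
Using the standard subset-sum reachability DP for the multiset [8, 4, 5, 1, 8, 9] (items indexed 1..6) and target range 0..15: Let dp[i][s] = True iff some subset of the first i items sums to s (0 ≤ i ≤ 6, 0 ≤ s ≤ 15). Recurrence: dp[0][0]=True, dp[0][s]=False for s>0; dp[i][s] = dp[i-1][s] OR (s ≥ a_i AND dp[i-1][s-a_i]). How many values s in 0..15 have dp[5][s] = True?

i\s   0   1   2   3   4   5   6   7   8   9  10  11  12  13  14  15
  0   T   F   F   F   F   F   F   F   F   F   F   F   F   F   F   F
  1   T   F   F   F   F   F   F   F   T   F   F   F   F   F   F   F
  2   T   F   F   F   T   F   F   F   T   F   F   F   T   F   F   F
  3   T   F   F   F   T   T   F   F   T   T   F   F   T   T   F   F
  4   T   T   F   F   T   T   T   F   T   T   T   F   T   T   T   F
  5   T   T   F   F   T   T   T   F   T   T   T   F   T   T   T   F
  6   T   T   F   F   T   T   T   F   T   T   T   F   T   T   T   T

11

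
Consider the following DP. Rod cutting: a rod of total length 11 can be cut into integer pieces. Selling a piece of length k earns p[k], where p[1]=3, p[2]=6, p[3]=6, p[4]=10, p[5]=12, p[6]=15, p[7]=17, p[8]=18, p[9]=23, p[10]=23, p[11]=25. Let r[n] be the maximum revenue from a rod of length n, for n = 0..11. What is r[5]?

15

   n    0    1    2    3    4    5    6    7    8    9   10   11
r[n]    0    3    6    9   12   15   18   21   24   27   30   33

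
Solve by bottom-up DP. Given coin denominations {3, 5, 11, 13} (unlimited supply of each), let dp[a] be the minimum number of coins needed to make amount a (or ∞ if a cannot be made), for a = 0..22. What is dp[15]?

3

 a  0  1  2  3  4  5  6  7  8  9 10 11 12 13 14 15 16 17 18 19 20 21 22
dp  0  -  -  1  -  1  2  -  2  3  2  1  4  1  2  3  2  3  2  3  4  3  2
(- denotes ∞ / unreachable)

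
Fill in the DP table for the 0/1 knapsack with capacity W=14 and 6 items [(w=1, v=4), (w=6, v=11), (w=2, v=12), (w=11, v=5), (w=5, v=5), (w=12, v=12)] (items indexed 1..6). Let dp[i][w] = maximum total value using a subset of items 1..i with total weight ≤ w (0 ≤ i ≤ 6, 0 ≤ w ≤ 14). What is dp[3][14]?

i\w   0   1   2   3   4   5   6   7   8   9  10  11  12  13  14
  0   0   0   0   0   0   0   0   0   0   0   0   0   0   0   0
  1   0   4   4   4   4   4   4   4   4   4   4   4   4   4   4
  2   0   4   4   4   4   4  11  15  15  15  15  15  15  15  15
  3   0   4  12  16  16  16  16  16  23  27  27  27  27  27  27
  4   0   4  12  16  16  16  16  16  23  27  27  27  27  27  27
  5   0   4  12  16  16  16  16  17  23  27  27  27  27  28  32
  6   0   4  12  16  16  16  16  17  23  27  27  27  27  28  32

27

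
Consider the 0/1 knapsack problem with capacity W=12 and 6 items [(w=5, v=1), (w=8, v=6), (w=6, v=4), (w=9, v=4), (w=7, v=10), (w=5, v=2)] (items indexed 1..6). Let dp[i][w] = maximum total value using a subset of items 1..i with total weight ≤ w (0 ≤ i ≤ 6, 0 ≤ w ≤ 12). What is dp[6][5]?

i\w   0   1   2   3   4   5   6   7   8   9  10  11  12
  0   0   0   0   0   0   0   0   0   0   0   0   0   0
  1   0   0   0   0   0   1   1   1   1   1   1   1   1
  2   0   0   0   0   0   1   1   1   6   6   6   6   6
  3   0   0   0   0   0   1   4   4   6   6   6   6   6
  4   0   0   0   0   0   1   4   4   6   6   6   6   6
  5   0   0   0   0   0   1   4  10  10  10  10  10  11
  6   0   0   0   0   0   2   4  10  10  10  10  10  12

2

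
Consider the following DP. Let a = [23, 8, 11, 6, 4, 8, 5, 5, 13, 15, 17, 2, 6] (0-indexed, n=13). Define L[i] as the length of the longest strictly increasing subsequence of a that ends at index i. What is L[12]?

3

   i    0    1    2    3    4    5    6    7    8    9   10   11   12
a[i]   23    8   11    6    4    8    5    5   13   15   17    2    6
L[i]    1    1    2    1    1    2    2    2    3    4    5    1    3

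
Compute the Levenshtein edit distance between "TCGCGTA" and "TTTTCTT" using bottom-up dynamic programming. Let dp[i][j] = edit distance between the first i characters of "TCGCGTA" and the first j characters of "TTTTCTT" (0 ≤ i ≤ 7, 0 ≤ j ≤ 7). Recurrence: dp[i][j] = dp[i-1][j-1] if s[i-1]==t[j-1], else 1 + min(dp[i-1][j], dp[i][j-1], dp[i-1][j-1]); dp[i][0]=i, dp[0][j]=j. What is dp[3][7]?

   ''  T  T  T  T  C  T  T
''  0  1  2  3  4  5  6  7
 T  1  0  1  2  3  4  5  6
 C  2  1  1  2  3  3  4  5
 G  3  2  2  2  3  4  4  5
 C  4  3  3  3  3  3  4  5
 G  5  4  4  4  4  4  4  5
 T  6  5  4  4  4  5  4  4
 A  7  6  5  5  5  5  5  5

5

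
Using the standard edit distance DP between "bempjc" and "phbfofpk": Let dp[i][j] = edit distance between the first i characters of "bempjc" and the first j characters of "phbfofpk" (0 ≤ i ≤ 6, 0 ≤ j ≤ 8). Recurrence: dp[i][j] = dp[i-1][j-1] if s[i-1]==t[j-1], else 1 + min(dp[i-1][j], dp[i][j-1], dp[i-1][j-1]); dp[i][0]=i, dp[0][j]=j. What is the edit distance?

   ''  p  h  b  f  o  f  p  k
''  0  1  2  3  4  5  6  7  8
 b  1  1  2  2  3  4  5  6  7
 e  2  2  2  3  3  4  5  6  7
 m  3  3  3  3  4  4  5  6  7
 p  4  3  4  4  4  5  5  5  6
 j  5  4  4  5  5  5  6  6  6
 c  6  5  5  5  6  6  6  7  7

7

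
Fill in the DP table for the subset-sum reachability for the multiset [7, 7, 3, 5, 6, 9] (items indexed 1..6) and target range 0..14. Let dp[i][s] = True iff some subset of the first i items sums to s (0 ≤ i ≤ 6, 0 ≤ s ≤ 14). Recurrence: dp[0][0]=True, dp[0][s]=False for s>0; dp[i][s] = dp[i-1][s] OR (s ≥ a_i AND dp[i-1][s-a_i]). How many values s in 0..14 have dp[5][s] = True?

i\s   0   1   2   3   4   5   6   7   8   9  10  11  12  13  14
  0   T   F   F   F   F   F   F   F   F   F   F   F   F   F   F
  1   T   F   F   F   F   F   F   T   F   F   F   F   F   F   F
  2   T   F   F   F   F   F   F   T   F   F   F   F   F   F   T
  3   T   F   F   T   F   F   F   T   F   F   T   F   F   F   T
  4   T   F   F   T   F   T   F   T   T   F   T   F   T   F   T
  5   T   F   F   T   F   T   T   T   T   T   T   T   T   T   T
  6   T   F   F   T   F   T   T   T   T   T   T   T   T   T   T

12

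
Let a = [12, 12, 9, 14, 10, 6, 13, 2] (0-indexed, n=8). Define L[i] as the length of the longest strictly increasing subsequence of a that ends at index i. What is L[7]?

   i    0    1    2    3    4    5    6    7
a[i]   12   12    9   14   10    6   13    2
L[i]    1    1    1    2    2    1    3    1

1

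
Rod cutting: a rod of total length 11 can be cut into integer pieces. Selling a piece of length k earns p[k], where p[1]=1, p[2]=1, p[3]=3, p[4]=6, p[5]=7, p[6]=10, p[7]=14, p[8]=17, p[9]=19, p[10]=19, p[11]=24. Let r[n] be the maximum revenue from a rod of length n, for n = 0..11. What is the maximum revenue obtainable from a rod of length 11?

24

   n    0    1    2    3    4    5    6    7    8    9   10   11
r[n]    0    1    2    3    6    7   10   14   17   19   20   24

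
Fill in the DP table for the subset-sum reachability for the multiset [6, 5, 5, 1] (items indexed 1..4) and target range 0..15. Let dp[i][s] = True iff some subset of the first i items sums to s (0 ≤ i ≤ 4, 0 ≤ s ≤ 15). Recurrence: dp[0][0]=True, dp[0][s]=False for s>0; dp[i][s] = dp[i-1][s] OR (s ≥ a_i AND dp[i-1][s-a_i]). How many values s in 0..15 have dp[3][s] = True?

5

i\s   0   1   2   3   4   5   6   7   8   9  10  11  12  13  14  15
  0   T   F   F   F   F   F   F   F   F   F   F   F   F   F   F   F
  1   T   F   F   F   F   F   T   F   F   F   F   F   F   F   F   F
  2   T   F   F   F   F   T   T   F   F   F   F   T   F   F   F   F
  3   T   F   F   F   F   T   T   F   F   F   T   T   F   F   F   F
  4   T   T   F   F   F   T   T   T   F   F   T   T   T   F   F   F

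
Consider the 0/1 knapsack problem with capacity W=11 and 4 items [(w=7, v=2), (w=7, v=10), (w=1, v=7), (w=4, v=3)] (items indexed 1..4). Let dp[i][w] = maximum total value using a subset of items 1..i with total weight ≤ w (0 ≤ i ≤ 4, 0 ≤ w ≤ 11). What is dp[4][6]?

i\w   0   1   2   3   4   5   6   7   8   9  10  11
  0   0   0   0   0   0   0   0   0   0   0   0   0
  1   0   0   0   0   0   0   0   2   2   2   2   2
  2   0   0   0   0   0   0   0  10  10  10  10  10
  3   0   7   7   7   7   7   7  10  17  17  17  17
  4   0   7   7   7   7  10  10  10  17  17  17  17

10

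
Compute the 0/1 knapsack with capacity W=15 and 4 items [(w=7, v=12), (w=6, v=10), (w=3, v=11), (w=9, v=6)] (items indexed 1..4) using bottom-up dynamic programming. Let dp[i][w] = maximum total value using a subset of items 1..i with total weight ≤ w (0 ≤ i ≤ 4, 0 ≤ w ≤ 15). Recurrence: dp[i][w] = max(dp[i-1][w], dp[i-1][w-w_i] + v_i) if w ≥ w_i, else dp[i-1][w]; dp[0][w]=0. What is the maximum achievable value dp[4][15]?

i\w   0   1   2   3   4   5   6   7   8   9  10  11  12  13  14  15
  0   0   0   0   0   0   0   0   0   0   0   0   0   0   0   0   0
  1   0   0   0   0   0   0   0  12  12  12  12  12  12  12  12  12
  2   0   0   0   0   0   0  10  12  12  12  12  12  12  22  22  22
  3   0   0   0  11  11  11  11  12  12  21  23  23  23  23  23  23
  4   0   0   0  11  11  11  11  12  12  21  23  23  23  23  23  23

23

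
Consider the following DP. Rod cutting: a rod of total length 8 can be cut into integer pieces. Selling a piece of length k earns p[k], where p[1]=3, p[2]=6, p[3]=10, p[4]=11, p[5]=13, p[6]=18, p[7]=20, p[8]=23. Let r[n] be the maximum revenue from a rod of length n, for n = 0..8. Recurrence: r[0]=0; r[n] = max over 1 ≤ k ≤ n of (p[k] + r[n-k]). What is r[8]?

26

   n    0    1    2    3    4    5    6    7    8
r[n]    0    3    6   10   13   16   20   23   26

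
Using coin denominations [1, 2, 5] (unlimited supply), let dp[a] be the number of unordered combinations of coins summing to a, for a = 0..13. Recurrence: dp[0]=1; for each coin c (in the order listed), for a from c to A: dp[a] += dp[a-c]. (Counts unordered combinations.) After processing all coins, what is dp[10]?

10

after  coin     0     1     2     3     4     5     6     7     8     9    10    11    12    13
          1     1     1     1     1     1     1     1     1     1     1     1     1     1     1
          2     1     1     2     2     3     3     4     4     5     5     6     6     7     7
          5     1     1     2     2     3     4     5     6     7     8    10    11    13    14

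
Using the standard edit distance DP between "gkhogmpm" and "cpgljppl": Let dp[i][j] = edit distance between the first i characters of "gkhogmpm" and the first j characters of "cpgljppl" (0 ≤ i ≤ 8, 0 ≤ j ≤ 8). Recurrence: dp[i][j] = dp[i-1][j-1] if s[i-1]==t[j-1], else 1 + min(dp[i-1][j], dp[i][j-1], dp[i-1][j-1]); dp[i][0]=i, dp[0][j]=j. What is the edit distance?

7

   ''  c  p  g  l  j  p  p  l
''  0  1  2  3  4  5  6  7  8
 g  1  1  2  2  3  4  5  6  7
 k  2  2  2  3  3  4  5  6  7
 h  3  3  3  3  4  4  5  6  7
 o  4  4  4  4  4  5  5  6  7
 g  5  5  5  4  5  5  6  6  7
 m  6  6  6  5  5  6  6  7  7
 p  7  7  6  6  6  6  6  6  7
 m  8  8  7  7  7  7  7  7  7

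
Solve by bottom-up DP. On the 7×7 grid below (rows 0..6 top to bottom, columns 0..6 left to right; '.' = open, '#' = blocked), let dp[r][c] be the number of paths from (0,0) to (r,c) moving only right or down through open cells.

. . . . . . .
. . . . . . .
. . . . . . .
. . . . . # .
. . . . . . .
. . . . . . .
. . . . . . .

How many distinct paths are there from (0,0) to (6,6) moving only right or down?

r\c   0   1   2   3   4   5   6
  0   1   1   1   1   1   1   1
  1   1   2   3   4   5   6   7
  2   1   3   6  10  15  21  28
  3   1   4  10  20  35   0  28
  4   1   5  15  35  70  70  98
  5   1   6  21  56 126 196 294
  6   1   7  28  84 210 406 700

700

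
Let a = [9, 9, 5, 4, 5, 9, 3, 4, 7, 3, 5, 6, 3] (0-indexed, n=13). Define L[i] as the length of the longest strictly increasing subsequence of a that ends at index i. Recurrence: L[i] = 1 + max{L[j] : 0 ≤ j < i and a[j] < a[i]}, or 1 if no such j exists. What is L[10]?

3

   i    0    1    2    3    4    5    6    7    8    9   10   11   12
a[i]    9    9    5    4    5    9    3    4    7    3    5    6    3
L[i]    1    1    1    1    2    3    1    2    3    1    3    4    1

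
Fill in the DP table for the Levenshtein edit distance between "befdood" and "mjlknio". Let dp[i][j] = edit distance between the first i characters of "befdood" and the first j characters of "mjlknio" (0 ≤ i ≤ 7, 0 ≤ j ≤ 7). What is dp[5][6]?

6

   ''  m  j  l  k  n  i  o
''  0  1  2  3  4  5  6  7
 b  1  1  2  3  4  5  6  7
 e  2  2  2  3  4  5  6  7
 f  3  3  3  3  4  5  6  7
 d  4  4  4  4  4  5  6  7
 o  5  5  5  5  5  5  6  6
 o  6  6  6  6  6  6  6  6
 d  7  7  7  7  7  7  7  7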